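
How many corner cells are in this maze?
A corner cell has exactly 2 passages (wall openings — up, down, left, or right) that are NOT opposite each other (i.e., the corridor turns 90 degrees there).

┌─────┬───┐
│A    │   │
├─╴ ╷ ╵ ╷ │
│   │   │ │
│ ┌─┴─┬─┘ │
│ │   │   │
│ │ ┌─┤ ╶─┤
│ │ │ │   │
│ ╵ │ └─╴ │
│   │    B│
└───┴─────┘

Counting corner cells (2 non-opposite passages):
Total corners: 16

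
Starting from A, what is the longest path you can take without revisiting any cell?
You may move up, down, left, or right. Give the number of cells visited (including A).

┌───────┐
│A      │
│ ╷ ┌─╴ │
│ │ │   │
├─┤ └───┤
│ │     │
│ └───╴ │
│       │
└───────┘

Finding longest simple path using DFS:
Start: (0, 0)
Longest path visits 11 cells
Path: A → right → down → down → right → right → down → left → left → left → up

Solution:

┌───────┐
│A ↓    │
│ ╷ ┌─╴ │
│ │↓│   │
├─┤ └───┤
│B│↳ → ↓│
│ └───╴ │
│↑ ← ← ↲│
└───────┘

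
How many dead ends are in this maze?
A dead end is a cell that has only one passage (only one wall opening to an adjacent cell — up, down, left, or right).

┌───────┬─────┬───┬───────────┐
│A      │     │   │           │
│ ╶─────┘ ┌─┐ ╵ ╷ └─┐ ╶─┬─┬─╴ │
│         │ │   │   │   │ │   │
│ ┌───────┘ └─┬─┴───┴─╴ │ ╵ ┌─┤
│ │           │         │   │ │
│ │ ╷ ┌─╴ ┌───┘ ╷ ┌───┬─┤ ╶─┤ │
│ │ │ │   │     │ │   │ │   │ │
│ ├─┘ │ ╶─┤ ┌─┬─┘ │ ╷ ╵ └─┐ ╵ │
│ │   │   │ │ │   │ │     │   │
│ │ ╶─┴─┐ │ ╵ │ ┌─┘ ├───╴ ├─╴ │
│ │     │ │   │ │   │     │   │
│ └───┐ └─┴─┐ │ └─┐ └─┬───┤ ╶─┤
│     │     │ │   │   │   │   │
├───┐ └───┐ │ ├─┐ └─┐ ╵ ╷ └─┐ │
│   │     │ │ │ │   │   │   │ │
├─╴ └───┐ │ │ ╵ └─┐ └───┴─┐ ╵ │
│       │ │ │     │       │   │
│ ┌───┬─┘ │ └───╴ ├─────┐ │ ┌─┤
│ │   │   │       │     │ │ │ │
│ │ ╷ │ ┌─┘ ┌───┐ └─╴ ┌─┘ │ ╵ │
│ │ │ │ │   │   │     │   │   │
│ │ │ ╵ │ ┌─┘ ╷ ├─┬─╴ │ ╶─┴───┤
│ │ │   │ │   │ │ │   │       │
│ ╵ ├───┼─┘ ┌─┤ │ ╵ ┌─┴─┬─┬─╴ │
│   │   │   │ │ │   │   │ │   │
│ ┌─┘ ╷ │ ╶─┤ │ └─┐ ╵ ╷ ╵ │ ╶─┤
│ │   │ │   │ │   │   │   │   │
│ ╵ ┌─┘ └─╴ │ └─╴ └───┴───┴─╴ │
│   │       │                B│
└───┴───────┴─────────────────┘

Checking each cell for number of passages:

Dead ends found at positions:
  (0, 3)
  (0, 9)
  (1, 5)
  (1, 9)
  (1, 12)
  (2, 6)
  (2, 14)
  (3, 1)
  (3, 11)
  (4, 6)
  (5, 4)
  (5, 8)
  (5, 10)
  (7, 0)
  (7, 7)
  (8, 3)
  (9, 9)
  (9, 11)
  (9, 14)
  (11, 4)
  (11, 8)
  (12, 6)
  (12, 12)
  (14, 2)
Total dead ends: 24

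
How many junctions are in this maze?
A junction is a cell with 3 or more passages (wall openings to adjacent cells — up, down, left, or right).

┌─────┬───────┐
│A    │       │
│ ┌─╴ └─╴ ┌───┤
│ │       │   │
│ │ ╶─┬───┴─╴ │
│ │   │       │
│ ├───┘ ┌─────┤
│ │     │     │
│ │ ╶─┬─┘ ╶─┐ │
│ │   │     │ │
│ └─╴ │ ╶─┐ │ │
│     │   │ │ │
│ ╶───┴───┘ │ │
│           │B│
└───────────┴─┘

Checking each cell for number of passages:

Junctions found (3+ passages):
  (0, 4): 3 passages
  (1, 2): 3 passages
  (4, 4): 3 passages
  (5, 0): 3 passages
Total junctions: 4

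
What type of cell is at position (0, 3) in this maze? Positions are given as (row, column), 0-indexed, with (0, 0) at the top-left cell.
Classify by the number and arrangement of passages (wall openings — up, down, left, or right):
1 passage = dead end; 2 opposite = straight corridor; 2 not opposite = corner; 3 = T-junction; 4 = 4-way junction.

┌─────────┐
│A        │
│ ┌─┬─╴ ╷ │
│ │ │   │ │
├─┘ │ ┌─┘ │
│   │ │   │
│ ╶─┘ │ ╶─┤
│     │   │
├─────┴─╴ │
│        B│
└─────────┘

Checking cell at (0, 3):
Number of passages: 3
Cell type: T-junction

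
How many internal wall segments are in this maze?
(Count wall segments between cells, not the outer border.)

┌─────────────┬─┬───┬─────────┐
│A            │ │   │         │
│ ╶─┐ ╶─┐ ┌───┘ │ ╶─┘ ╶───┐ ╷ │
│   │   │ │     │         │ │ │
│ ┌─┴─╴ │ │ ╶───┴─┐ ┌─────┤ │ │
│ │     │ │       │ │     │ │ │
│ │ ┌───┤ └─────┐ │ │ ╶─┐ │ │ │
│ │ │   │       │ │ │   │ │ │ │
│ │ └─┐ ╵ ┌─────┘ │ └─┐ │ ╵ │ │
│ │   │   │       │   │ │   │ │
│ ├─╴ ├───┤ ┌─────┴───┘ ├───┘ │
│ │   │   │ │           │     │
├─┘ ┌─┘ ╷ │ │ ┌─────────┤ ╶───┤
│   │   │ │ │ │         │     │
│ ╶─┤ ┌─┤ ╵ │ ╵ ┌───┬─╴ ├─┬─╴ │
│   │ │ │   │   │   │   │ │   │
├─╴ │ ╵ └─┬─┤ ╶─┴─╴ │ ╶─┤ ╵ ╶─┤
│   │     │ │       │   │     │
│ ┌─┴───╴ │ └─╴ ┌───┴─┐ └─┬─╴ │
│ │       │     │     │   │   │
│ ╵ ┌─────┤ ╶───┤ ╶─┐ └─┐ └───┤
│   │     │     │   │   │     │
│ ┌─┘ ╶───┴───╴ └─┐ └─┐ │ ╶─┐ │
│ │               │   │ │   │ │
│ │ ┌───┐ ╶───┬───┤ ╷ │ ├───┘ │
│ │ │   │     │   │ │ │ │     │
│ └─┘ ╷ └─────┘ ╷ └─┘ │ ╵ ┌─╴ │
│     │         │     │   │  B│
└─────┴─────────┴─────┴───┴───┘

Counting internal wall segments:
Total internal walls: 182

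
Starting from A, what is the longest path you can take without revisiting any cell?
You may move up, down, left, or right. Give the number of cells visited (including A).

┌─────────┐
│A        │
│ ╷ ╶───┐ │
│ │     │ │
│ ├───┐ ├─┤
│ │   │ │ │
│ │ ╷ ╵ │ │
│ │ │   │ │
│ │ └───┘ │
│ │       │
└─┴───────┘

Finding longest simple path using DFS:
Start: (0, 0)
Longest path visits 17 cells
Path: A → right → down → right → right → down → down → left → up → left → down → down → right → right → right → up → up

Solution:

┌─────────┐
│A ↓      │
│ ╷ ╶───┐ │
│ │↳ → ↓│ │
│ ├───┐ ├─┤
│ │↓ ↰│↓│B│
│ │ ╷ ╵ │ │
│ │↓│↑ ↲│↑│
│ │ └───┘ │
│ │↳ → → ↑│
└─┴───────┘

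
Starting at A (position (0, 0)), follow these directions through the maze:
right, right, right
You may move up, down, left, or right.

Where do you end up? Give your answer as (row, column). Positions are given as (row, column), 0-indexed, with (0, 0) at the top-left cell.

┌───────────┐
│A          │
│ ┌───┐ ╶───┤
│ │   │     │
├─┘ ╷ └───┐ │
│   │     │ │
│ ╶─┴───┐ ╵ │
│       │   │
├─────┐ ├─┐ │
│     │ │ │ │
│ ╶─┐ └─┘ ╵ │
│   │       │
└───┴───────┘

Following directions step by step:
Start: (0, 0)
  right: (0, 0) → (0, 1)
  right: (0, 1) → (0, 2)
  right: (0, 2) → (0, 3)
Final position: (0, 3)

Path taken:

┌───────────┐
│A → → B    │
│ ┌───┐ ╶───┤
│ │   │     │
├─┘ ╷ └───┐ │
│   │     │ │
│ ╶─┴───┐ ╵ │
│       │   │
├─────┐ ├─┐ │
│     │ │ │ │
│ ╶─┐ └─┘ ╵ │
│   │       │
└───┴───────┘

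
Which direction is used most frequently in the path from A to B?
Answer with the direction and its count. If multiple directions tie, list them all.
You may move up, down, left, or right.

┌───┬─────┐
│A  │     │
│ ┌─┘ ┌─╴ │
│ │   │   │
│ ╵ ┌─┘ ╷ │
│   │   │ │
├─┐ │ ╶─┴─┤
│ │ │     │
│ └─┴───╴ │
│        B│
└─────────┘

Directions: down, down, right, up, right, up, right, right, down, left, down, left, down, right, right, down
Counts: {'down': 6, 'right': 6, 'up': 2, 'left': 2}
Most common: down and right (tied at 6 times each)

Solution:

┌───┬─────┐
│A  │↱ → ↓│
│ ┌─┘ ┌─╴ │
│↓│↱ ↑│↓ ↲│
│ ╵ ┌─┘ ╷ │
│↳ ↑│↓ ↲│ │
├─┐ │ ╶─┴─┤
│ │ │↳ → ↓│
│ └─┴───╴ │
│        B│
└─────────┘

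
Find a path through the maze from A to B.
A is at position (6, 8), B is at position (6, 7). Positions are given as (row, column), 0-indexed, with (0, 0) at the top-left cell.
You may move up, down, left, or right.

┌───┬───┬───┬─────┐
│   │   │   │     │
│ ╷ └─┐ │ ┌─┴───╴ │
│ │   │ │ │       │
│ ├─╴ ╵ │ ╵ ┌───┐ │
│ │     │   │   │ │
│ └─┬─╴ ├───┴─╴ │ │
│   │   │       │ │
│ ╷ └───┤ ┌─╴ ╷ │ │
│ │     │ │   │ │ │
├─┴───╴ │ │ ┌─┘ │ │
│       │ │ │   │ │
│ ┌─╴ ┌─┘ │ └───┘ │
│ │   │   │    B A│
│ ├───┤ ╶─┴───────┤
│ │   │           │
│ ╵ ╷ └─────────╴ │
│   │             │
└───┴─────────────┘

Finding the shortest path from (6, 8) to (6, 7):
Path length: 1 steps
Directions: left

Solution:

┌───┬───┬───┬─────┐
│   │   │   │     │
│ ╷ └─┐ │ ┌─┴───╴ │
│ │   │ │ │       │
│ ├─╴ ╵ │ ╵ ┌───┐ │
│ │     │   │   │ │
│ └─┬─╴ ├───┴─╴ │ │
│   │   │       │ │
│ ╷ └───┤ ┌─╴ ╷ │ │
│ │     │ │   │ │ │
├─┴───╴ │ │ ┌─┘ │ │
│       │ │ │   │ │
│ ┌─╴ ┌─┘ │ └───┘ │
│ │   │   │    B A│
│ ├───┤ ╶─┴───────┤
│ │   │           │
│ ╵ ╷ └─────────╴ │
│   │             │
└───┴─────────────┘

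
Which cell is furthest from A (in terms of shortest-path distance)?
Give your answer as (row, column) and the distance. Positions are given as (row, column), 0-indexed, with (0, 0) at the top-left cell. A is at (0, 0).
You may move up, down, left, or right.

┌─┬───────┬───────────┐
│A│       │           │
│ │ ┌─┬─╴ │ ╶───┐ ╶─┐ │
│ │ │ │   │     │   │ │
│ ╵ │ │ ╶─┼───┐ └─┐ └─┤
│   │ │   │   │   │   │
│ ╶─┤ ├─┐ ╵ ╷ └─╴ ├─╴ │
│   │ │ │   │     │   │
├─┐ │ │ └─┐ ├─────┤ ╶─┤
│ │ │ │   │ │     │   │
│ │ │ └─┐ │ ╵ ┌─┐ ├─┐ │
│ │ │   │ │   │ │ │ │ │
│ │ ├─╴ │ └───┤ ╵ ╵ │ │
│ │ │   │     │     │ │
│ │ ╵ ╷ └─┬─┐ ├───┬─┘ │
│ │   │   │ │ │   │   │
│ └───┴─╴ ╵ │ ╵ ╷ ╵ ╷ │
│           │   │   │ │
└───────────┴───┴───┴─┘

Computing BFS distances from A to all cells:
Furthest cell: (3, 3)
Distance: 54 steps

Path from A to the furthest cell:

┌─┬───────┬───────────┐
│A│↱ → → ↓│↱ → → ↓    │
│ │ ┌─┬─╴ │ ╶───┐ ╶─┐ │
│↓│↑│ │↓ ↲│↑ ← ↰│↳ ↓│ │
│ ╵ │ │ ╶─┼───┐ └─┐ └─┤
│↳ ↑│ │↳ ↓│↱ ↓│↑ ↰│↳ ↓│
│ ╶─┤ ├─┐ ╵ ╷ └─╴ ├─╴ │
│   │ │B│↳ ↑│↳ → ↑│↓ ↲│
├─┐ │ │ └─┐ ├─────┤ ╶─┤
│ │ │ │↑ ↰│ │     │↳ ↓│
│ │ │ └─┐ │ ╵ ┌─┐ ├─┐ │
│ │ │   │↑│   │ │ │ │↓│
│ │ ├─╴ │ └───┤ ╵ ╵ │ │
│ │ │   │↑ ← ↰│     │↓│
│ │ ╵ ╷ └─┬─┐ ├───┬─┘ │
│ │   │   │ │↑│↓ ↰│↓ ↲│
│ └───┴─╴ ╵ │ ╵ ╷ ╵ ╷ │
│           │↑ ↲│↑ ↲│ │
└───────────┴───┴───┴─┘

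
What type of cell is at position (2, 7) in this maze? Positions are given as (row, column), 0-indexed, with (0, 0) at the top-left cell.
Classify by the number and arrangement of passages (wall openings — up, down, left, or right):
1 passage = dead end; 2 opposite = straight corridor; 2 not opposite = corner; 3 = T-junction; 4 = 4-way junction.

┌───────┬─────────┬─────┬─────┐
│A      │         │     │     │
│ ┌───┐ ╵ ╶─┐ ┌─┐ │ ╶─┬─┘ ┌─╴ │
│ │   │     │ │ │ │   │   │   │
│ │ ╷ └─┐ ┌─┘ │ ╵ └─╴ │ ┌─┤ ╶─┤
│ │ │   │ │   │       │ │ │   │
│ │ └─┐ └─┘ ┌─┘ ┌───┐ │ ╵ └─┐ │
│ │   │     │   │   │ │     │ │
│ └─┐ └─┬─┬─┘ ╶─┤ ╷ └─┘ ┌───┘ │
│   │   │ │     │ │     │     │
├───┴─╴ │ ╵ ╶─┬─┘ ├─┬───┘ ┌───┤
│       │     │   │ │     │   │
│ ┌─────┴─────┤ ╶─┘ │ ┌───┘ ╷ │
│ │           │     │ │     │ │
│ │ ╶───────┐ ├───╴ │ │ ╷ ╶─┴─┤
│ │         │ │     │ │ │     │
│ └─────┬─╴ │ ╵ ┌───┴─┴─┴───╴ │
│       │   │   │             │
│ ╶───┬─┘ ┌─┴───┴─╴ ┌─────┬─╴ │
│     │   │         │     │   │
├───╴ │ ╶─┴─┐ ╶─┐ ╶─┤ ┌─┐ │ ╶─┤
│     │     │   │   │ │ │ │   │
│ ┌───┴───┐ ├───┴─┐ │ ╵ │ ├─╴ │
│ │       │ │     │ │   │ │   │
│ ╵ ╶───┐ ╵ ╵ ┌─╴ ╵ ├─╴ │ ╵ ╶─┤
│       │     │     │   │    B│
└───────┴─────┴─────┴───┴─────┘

Checking cell at (2, 7):
Number of passages: 3
Cell type: T-junction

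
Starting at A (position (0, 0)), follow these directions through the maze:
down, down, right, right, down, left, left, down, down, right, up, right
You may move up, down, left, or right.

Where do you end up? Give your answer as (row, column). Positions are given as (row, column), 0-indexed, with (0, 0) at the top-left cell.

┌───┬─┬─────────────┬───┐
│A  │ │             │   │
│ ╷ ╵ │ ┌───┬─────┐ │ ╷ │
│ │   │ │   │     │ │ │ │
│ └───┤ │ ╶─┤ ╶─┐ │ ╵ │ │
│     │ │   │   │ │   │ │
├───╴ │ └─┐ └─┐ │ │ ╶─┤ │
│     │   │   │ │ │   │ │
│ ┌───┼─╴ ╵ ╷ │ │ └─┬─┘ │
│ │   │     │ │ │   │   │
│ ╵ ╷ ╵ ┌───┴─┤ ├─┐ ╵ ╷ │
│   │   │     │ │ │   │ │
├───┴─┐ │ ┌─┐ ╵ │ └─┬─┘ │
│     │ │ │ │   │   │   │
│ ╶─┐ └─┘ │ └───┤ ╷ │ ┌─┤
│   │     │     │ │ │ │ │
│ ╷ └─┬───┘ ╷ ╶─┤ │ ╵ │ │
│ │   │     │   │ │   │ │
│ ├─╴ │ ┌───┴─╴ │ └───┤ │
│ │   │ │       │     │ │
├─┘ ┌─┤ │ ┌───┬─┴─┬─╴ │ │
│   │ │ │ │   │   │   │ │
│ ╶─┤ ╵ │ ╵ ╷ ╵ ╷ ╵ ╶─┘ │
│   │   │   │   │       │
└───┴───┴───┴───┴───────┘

Following directions step by step:
Start: (0, 0)
  down: (0, 0) → (1, 0)
  down: (1, 0) → (2, 0)
  right: (2, 0) → (2, 1)
  right: (2, 1) → (2, 2)
  down: (2, 2) → (3, 2)
  left: (3, 2) → (3, 1)
  left: (3, 1) → (3, 0)
  down: (3, 0) → (4, 0)
  down: (4, 0) → (5, 0)
  right: (5, 0) → (5, 1)
  up: (5, 1) → (4, 1)
  right: (4, 1) → (4, 2)
Final position: (4, 2)

Path taken:

┌───┬─┬─────────────┬───┐
│A  │ │             │   │
│ ╷ ╵ │ ┌───┬─────┐ │ ╷ │
│↓│   │ │   │     │ │ │ │
│ └───┤ │ ╶─┤ ╶─┐ │ ╵ │ │
│↳ → ↓│ │   │   │ │   │ │
├───╴ │ └─┐ └─┐ │ │ ╶─┤ │
│↓ ← ↲│   │   │ │ │   │ │
│ ┌───┼─╴ ╵ ╷ │ │ └─┬─┘ │
│↓│↱ B│     │ │ │   │   │
│ ╵ ╷ ╵ ┌───┴─┤ ├─┐ ╵ ╷ │
│↳ ↑│   │     │ │ │   │ │
├───┴─┐ │ ┌─┐ ╵ │ └─┬─┘ │
│     │ │ │ │   │   │   │
│ ╶─┐ └─┘ │ └───┤ ╷ │ ┌─┤
│   │     │     │ │ │ │ │
│ ╷ └─┬───┘ ╷ ╶─┤ │ ╵ │ │
│ │   │     │   │ │   │ │
│ ├─╴ │ ┌───┴─╴ │ └───┤ │
│ │   │ │       │     │ │
├─┘ ┌─┤ │ ┌───┬─┴─┬─╴ │ │
│   │ │ │ │   │   │   │ │
│ ╶─┤ ╵ │ ╵ ╷ ╵ ╷ ╵ ╶─┘ │
│   │   │   │   │       │
└───┴───┴───┴───┴───────┘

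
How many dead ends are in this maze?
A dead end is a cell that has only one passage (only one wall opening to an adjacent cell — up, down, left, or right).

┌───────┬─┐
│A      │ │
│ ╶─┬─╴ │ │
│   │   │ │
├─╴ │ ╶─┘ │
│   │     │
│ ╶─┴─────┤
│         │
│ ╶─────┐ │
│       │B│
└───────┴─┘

Checking each cell for number of passages:

Dead ends found at positions:
  (0, 4)
  (4, 3)
  (4, 4)
Total dead ends: 3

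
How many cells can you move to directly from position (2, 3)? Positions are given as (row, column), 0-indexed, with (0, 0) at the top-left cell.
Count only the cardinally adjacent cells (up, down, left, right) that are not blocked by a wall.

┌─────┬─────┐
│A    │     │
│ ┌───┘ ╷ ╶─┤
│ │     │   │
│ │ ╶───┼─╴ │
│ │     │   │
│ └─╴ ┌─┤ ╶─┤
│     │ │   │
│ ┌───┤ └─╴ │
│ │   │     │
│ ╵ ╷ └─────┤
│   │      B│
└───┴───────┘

Checking passable neighbors of (2, 3):
Neighbors: (2, 2)
Count: 1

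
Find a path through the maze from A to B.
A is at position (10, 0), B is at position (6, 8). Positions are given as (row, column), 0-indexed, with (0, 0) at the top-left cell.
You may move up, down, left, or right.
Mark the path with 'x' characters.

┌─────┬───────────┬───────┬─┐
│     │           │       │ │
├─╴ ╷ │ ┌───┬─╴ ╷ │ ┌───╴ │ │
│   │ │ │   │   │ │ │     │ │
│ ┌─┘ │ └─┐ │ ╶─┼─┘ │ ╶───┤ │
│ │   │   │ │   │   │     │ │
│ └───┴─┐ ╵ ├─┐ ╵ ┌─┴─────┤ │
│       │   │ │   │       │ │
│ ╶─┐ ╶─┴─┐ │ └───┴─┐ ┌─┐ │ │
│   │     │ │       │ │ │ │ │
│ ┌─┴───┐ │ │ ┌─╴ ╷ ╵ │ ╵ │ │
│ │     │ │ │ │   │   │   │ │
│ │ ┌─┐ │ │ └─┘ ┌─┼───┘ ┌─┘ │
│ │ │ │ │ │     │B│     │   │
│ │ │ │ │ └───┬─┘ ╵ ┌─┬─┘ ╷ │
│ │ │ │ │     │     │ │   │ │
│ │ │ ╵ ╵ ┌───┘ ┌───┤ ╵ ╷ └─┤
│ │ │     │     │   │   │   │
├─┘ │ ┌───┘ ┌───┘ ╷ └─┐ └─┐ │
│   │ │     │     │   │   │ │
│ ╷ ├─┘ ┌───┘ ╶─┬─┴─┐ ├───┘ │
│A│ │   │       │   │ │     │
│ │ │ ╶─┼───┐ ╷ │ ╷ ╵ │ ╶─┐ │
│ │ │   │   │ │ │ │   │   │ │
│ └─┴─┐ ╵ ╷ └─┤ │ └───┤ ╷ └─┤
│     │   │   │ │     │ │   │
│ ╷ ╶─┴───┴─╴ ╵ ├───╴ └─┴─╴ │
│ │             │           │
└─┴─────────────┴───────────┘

Finding the shortest path from (10, 0) to (6, 8):
Path length: 28 steps
Directions: down → down → right → down → right → right → right → right → right → up → left → up → left → down → left → up → left → up → right → up → right → right → up → right → right → up → right → up

Solution:

┌─────┬───────────┬───────┬─┐
│     │           │       │ │
├─╴ ╷ │ ┌───┬─╴ ╷ │ ┌───╴ │ │
│   │ │ │   │   │ │ │     │ │
│ ┌─┘ │ └─┐ │ ╶─┼─┘ │ ╶───┤ │
│ │   │   │ │   │   │     │ │
│ └───┴─┐ ╵ ├─┐ ╵ ┌─┴─────┤ │
│       │   │ │   │       │ │
│ ╶─┐ ╶─┴─┐ │ └───┴─┐ ┌─┐ │ │
│   │     │ │       │ │ │ │ │
│ ┌─┴───┐ │ │ ┌─╴ ╷ ╵ │ ╵ │ │
│ │     │ │ │ │   │   │   │ │
│ │ ┌─┐ │ │ └─┘ ┌─┼───┘ ┌─┘ │
│ │ │ │ │ │     │B│     │   │
│ │ │ │ │ └───┬─┘ ╵ ┌─┬─┘ ╷ │
│ │ │ │ │     │x x  │ │   │ │
│ │ │ ╵ ╵ ┌───┘ ┌───┤ ╵ ╷ └─┤
│ │ │     │x x x│   │   │   │
├─┘ │ ┌───┘ ┌───┘ ╷ └─┐ └─┐ │
│   │ │x x x│     │   │   │ │
│ ╷ ├─┘ ┌───┘ ╶─┬─┴─┐ ├───┘ │
│A│ │x x│       │   │ │     │
│ │ │ ╶─┼───┐ ╷ │ ╷ ╵ │ ╶─┐ │
│x│ │x x│x x│ │ │ │   │   │ │
│ └─┴─┐ ╵ ╷ └─┤ │ └───┤ ╷ └─┤
│x x  │x x│x x│ │     │ │   │
│ ╷ ╶─┴───┴─╴ ╵ ├───╴ └─┴─╴ │
│ │x x x x x x  │           │
└─┴─────────────┴───────────┘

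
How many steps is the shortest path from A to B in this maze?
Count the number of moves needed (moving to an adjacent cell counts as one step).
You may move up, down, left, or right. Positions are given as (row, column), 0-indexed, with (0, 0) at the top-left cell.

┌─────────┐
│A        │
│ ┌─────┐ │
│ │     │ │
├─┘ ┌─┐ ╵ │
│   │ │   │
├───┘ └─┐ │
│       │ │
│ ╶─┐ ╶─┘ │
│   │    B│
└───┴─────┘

Using BFS to find shortest path:
Start: (0, 0), End: (4, 4)
Path found:
(0,0) → (0,1) → (0,2) → (0,3) → (0,4) → (1,4) → (2,4) → (3,4) → (4,4)
Number of steps: 8

Solution:

┌─────────┐
│A → → → ↓│
│ ┌─────┐ │
│ │     │↓│
├─┘ ┌─┐ ╵ │
│   │ │  ↓│
├───┘ └─┐ │
│       │↓│
│ ╶─┐ ╶─┘ │
│   │    B│
└───┴─────┘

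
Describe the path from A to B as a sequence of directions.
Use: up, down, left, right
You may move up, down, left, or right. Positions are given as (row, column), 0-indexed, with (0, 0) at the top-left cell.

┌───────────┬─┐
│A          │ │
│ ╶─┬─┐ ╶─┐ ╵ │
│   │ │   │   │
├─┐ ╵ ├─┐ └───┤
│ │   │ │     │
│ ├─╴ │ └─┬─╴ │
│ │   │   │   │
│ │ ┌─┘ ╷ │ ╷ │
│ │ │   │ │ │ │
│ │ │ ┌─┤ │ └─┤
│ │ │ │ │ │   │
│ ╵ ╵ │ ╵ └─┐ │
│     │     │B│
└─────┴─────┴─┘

Finding the path and converting it to directions:
Path through cells: (0,0) → (0,1) → (0,2) → (0,3) → (1,3) → (1,4) → (2,4) → (2,5) → (2,6) → (3,6) → (3,5) → (4,5) → (5,5) → (5,6) → (6,6)
Directions: right, right, right, down, right, down, right, right, down, left, down, down, right, down

Solution:

┌───────────┬─┐
│A → → ↓    │ │
│ ╶─┬─┐ ╶─┐ ╵ │
│   │ │↳ ↓│   │
├─┐ ╵ ├─┐ └───┤
│ │   │ │↳ → ↓│
│ ├─╴ │ └─┬─╴ │
│ │   │   │↓ ↲│
│ │ ┌─┘ ╷ │ ╷ │
│ │ │   │ │↓│ │
│ │ │ ┌─┤ │ └─┤
│ │ │ │ │ │↳ ↓│
│ ╵ ╵ │ ╵ └─┐ │
│     │     │B│
└─────┴─────┴─┘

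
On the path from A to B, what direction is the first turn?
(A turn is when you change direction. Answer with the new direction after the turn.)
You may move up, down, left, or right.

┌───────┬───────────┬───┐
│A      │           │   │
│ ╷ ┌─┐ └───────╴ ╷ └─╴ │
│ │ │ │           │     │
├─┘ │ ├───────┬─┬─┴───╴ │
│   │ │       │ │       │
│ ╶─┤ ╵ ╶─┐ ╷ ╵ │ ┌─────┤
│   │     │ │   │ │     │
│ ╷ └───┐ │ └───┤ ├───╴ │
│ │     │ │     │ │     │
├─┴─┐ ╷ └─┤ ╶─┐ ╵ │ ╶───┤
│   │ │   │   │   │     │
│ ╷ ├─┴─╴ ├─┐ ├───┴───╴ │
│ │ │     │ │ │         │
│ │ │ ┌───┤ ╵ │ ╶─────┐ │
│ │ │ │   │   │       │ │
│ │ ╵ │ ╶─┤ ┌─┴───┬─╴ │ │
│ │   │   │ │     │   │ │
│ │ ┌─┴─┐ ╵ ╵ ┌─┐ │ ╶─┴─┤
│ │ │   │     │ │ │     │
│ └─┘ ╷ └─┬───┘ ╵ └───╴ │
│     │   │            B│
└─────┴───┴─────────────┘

Directions: right, right, right, down, right, right, right, right, right, up, right, down, right, right, down, left, left, left, down, down, down, left, up, left, left, down, right, down, down, left, down, down, right, up, right, right, down, down, right, right, right
First turn direction: down

Solution:

┌───────┬───────────┬───┐
│A → → ↓│        ↱ ↓│   │
│ ╷ ┌─┐ └───────╴ ╷ └─╴ │
│ │ │ │↳ → → → → ↑│↳ → ↓│
├─┘ │ ├───────┬─┬─┴───╴ │
│   │ │       │ │↓ ← ← ↲│
│ ╶─┤ ╵ ╶─┐ ╷ ╵ │ ┌─────┤
│   │     │ │   │↓│     │
│ ╷ └───┐ │ └───┤ ├───╴ │
│ │     │ │↓ ← ↰│↓│     │
├─┴─┐ ╷ └─┤ ╶─┐ ╵ │ ╶───┤
│   │ │   │↳ ↓│↑ ↲│     │
│ ╷ ├─┴─╴ ├─┐ ├───┴───╴ │
│ │ │     │ │↓│         │
│ │ │ ┌───┤ ╵ │ ╶─────┐ │
│ │ │ │   │↓ ↲│       │ │
│ │ ╵ │ ╶─┤ ┌─┴───┬─╴ │ │
│ │   │   │↓│↱ → ↓│   │ │
│ │ ┌─┴─┐ ╵ ╵ ┌─┐ │ ╶─┴─┤
│ │ │   │  ↳ ↑│ │↓│     │
│ └─┘ ╷ └─┬───┘ ╵ └───╴ │
│     │   │      ↳ → → B│
└─────┴───┴─────────────┘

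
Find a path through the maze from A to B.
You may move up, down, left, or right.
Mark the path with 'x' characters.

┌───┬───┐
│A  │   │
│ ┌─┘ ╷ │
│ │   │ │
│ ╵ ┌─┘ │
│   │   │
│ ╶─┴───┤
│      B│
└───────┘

Finding the shortest path through the maze:
Path length: 6 steps
Directions: down → down → down → right → right → right

Solution:

┌───┬───┐
│A  │   │
│ ┌─┘ ╷ │
│x│   │ │
│ ╵ ┌─┘ │
│x  │   │
│ ╶─┴───┤
│x x x B│
└───────┘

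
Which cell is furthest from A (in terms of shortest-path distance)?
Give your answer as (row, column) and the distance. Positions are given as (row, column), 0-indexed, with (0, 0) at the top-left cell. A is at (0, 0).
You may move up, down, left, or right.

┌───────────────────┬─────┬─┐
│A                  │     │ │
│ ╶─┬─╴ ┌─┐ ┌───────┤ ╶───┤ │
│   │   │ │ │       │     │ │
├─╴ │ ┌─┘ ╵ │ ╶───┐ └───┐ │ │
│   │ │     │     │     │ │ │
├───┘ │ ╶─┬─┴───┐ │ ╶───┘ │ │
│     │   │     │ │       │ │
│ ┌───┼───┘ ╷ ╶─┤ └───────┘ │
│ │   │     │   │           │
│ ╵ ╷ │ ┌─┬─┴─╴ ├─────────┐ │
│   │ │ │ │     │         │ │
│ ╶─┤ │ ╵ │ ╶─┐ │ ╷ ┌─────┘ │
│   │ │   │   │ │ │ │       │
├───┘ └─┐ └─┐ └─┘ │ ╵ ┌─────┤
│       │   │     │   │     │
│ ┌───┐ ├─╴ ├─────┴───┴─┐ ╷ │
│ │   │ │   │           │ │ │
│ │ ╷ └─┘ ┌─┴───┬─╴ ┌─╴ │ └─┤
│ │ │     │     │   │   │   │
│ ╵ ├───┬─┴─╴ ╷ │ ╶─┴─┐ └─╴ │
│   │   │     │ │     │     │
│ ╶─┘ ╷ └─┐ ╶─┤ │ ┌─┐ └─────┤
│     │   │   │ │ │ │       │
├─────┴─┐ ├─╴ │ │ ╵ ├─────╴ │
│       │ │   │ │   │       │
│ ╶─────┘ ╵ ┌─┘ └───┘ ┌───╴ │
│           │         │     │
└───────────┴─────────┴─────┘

Computing BFS distances from A to all cells:
Furthest cell: (0, 12)
Distance: 88 steps

Path from A to the furthest cell:

┌───────────────────┬─────┬─┐
│A → → ↓            │↱ → B│ │
│ ╶─┬─╴ ┌─┐ ┌───────┤ ╶───┤ │
│   │↓ ↲│ │ │↱ → → ↓│↑ ← ↰│ │
├─╴ │ ┌─┘ ╵ │ ╶───┐ └───┐ │ │
│   │↓│     │↑ ← ↰│↓    │↑│ │
├───┘ │ ╶─┬─┴───┐ │ ╶───┘ │ │
│↓ ← ↲│   │↱ ↓  │↑│↳ → → ↑│ │
│ ┌───┼───┘ ╷ ╶─┤ └───────┘ │
│↓│↱ ↓│↱ → ↑│↳ ↓│↑ ← ← ← ← ↰│
│ ╵ ╷ │ ┌─┬─┴─╴ ├─────────┐ │
│↳ ↑│↓│↑│ │↓ ← ↲│↱ ↓      │↑│
│ ╶─┤ │ ╵ │ ╶─┐ │ ╷ ┌─────┘ │
│   │↓│↑ ↰│↳ ↓│ │↑│↓│↱ → → ↑│
├───┘ └─┐ └─┐ └─┘ │ ╵ ┌─────┤
│↓ ← ↲  │↑ ↰│↳ → ↑│↳ ↑│     │
│ ┌───┐ ├─╴ ├─────┴───┴─┐ ╷ │
│↓│↱ ↓│ │↱ ↑│           │ │ │
│ │ ╷ └─┘ ┌─┴───┬─╴ ┌─╴ │ └─┤
│↓│↑│↳ → ↑│     │   │   │   │
│ ╵ ├───┬─┴─╴ ╷ │ ╶─┴─┐ └─╴ │
│↳ ↑│   │     │ │     │     │
│ ╶─┘ ╷ └─┐ ╶─┤ │ ┌─┐ └─────┤
│     │   │   │ │ │ │       │
├─────┴─┐ ├─╴ │ │ ╵ ├─────╴ │
│       │ │   │ │   │       │
│ ╶─────┘ ╵ ┌─┘ └───┘ ┌───╴ │
│           │         │     │
└───────────┴─────────┴─────┘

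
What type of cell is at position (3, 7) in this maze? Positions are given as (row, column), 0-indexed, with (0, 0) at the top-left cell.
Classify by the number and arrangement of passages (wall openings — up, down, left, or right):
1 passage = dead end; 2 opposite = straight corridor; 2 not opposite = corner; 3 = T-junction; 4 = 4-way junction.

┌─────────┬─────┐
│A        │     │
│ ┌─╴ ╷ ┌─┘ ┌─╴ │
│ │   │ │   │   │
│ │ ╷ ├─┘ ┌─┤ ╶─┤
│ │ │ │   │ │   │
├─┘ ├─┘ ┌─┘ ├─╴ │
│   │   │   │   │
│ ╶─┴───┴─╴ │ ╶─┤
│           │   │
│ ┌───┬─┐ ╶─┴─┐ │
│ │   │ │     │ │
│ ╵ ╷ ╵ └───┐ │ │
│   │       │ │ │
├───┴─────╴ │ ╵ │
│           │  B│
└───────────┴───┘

Checking cell at (3, 7):
Number of passages: 2
Cell type: corner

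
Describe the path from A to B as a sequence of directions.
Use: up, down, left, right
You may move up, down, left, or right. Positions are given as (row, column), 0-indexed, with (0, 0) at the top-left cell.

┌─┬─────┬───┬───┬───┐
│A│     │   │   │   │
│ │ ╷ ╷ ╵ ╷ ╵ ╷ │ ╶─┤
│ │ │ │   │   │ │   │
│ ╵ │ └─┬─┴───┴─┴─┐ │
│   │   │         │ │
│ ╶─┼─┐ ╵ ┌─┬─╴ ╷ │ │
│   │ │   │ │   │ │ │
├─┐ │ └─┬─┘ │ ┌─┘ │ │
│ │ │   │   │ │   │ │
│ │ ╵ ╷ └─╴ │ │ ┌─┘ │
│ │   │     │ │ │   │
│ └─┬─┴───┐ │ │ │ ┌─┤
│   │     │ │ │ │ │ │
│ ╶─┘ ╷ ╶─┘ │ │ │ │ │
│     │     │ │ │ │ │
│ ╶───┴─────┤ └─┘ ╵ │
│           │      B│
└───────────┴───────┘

Finding the path and converting it to directions:
Path through cells: (0,0) → (1,0) → (2,0) → (2,1) → (1,1) → (0,1) → (0,2) → (1,2) → (2,2) → (2,3) → (3,3) → (3,4) → (2,4) → (2,5) → (2,6) → (2,7) → (3,7) → (3,6) → (4,6) → (5,6) → (6,6) → (7,6) → (8,6) → (8,7) → (8,8) → (8,9)
Directions: down, down, right, up, up, right, down, down, right, down, right, up, right, right, right, down, left, down, down, down, down, down, right, right, right

Solution:

┌─┬─────┬───┬───┬───┐
│A│↱ ↓  │   │   │   │
│ │ ╷ ╷ ╵ ╷ ╵ ╷ │ ╶─┤
│↓│↑│↓│   │   │ │   │
│ ╵ │ └─┬─┴───┴─┴─┐ │
│↳ ↑│↳ ↓│↱ → → ↓  │ │
│ ╶─┼─┐ ╵ ┌─┬─╴ ╷ │ │
│   │ │↳ ↑│ │↓ ↲│ │ │
├─┐ │ └─┬─┘ │ ┌─┘ │ │
│ │ │   │   │↓│   │ │
│ │ ╵ ╷ └─╴ │ │ ┌─┘ │
│ │   │     │↓│ │   │
│ └─┬─┴───┐ │ │ │ ┌─┤
│   │     │ │↓│ │ │ │
│ ╶─┘ ╷ ╶─┘ │ │ │ │ │
│     │     │↓│ │ │ │
│ ╶───┴─────┤ └─┘ ╵ │
│           │↳ → → B│
└───────────┴───────┘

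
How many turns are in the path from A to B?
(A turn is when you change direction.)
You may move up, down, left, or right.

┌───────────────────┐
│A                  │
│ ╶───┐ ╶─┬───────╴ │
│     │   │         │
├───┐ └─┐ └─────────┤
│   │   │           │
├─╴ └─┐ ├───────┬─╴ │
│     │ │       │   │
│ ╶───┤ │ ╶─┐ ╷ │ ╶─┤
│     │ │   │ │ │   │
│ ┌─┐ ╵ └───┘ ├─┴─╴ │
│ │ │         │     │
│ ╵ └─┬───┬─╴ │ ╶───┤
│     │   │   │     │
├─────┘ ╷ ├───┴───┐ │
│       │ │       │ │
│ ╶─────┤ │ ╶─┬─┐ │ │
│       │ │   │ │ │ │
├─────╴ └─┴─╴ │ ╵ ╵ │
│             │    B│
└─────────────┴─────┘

Directions: right, right, right, down, right, down, right, right, right, right, right, down, left, down, right, down, left, left, down, right, right, down, down, down
Number of turns: 13

Solution:

┌───────────────────┐
│A → → ↓            │
│ ╶───┐ ╶─┬───────╴ │
│     │↳ ↓│         │
├───┐ └─┐ └─────────┤
│   │   │↳ → → → → ↓│
├─╴ └─┐ ├───────┬─╴ │
│     │ │       │↓ ↲│
│ ╶───┤ │ ╶─┐ ╷ │ ╶─┤
│     │ │   │ │ │↳ ↓│
│ ┌─┐ ╵ └───┘ ├─┴─╴ │
│ │ │         │↓ ← ↲│
│ ╵ └─┬───┬─╴ │ ╶───┤
│     │   │   │↳ → ↓│
├─────┘ ╷ ├───┴───┐ │
│       │ │       │↓│
│ ╶─────┤ │ ╶─┬─┐ │ │
│       │ │   │ │ │↓│
├─────╴ └─┴─╴ │ ╵ ╵ │
│             │    B│
└─────────────┴─────┘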